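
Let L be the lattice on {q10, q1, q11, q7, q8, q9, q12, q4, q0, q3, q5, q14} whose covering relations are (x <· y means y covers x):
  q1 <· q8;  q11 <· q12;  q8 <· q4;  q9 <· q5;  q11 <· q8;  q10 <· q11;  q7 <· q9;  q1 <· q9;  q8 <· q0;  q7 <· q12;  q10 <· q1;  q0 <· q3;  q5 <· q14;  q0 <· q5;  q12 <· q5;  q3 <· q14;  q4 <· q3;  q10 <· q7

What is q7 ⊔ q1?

Common upper bounds of {q7, q1}: q14, q5, q9.
The least among these is q9.

q9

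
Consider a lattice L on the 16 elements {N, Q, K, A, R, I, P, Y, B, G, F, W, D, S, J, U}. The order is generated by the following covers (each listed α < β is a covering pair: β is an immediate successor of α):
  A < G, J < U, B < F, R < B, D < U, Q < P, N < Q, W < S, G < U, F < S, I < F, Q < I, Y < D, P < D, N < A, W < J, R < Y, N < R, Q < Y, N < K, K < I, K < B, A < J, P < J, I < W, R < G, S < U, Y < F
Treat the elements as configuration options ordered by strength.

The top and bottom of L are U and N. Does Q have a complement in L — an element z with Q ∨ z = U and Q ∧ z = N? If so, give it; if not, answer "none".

G

Need z with Q ∨ z = U and Q ∧ z = N.
Checking each element gives: G.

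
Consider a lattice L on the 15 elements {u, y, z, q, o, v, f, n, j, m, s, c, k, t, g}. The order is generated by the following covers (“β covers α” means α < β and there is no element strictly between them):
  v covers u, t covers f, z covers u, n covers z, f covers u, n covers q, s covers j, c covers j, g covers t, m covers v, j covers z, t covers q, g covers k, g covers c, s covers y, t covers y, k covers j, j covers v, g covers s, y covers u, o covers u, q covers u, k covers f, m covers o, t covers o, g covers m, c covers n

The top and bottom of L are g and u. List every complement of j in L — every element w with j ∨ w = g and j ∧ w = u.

o, t

Need w with j ∨ w = g and j ∧ w = u.
Checking each element gives: o, t.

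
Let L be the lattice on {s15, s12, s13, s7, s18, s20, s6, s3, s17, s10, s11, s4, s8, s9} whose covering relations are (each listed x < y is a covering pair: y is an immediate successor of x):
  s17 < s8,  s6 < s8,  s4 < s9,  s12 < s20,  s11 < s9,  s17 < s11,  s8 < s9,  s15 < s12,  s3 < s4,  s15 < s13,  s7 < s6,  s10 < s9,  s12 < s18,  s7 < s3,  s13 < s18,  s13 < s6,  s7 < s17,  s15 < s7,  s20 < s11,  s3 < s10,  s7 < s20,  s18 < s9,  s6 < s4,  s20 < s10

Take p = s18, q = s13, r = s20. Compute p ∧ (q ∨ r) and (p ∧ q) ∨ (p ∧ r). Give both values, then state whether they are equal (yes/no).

q ∨ r = s9, so p ∧ (q ∨ r) = s18 ∧ s9 = s18.
p ∧ q = s13 and p ∧ r = s12, so (p ∧ q) ∨ (p ∧ r) = s13 ∨ s12 = s18.
Equal: yes.

s18; s18; yes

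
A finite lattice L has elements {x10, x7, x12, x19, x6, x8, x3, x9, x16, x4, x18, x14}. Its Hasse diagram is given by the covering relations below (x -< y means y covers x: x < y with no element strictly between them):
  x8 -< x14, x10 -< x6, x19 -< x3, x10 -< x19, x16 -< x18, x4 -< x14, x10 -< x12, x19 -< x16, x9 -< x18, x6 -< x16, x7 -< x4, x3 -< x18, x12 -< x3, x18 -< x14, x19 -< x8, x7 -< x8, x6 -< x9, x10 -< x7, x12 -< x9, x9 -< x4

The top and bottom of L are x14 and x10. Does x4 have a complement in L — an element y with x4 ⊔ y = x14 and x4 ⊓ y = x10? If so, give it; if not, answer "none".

x19

Need y with x4 ∨ y = x14 and x4 ∧ y = x10.
Checking each element gives: x19.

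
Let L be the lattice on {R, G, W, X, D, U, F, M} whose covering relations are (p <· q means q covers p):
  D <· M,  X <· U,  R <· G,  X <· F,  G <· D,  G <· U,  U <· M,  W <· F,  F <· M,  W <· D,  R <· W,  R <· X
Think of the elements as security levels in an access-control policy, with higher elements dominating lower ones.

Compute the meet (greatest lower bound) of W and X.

R

Common lower bounds of {W, X}: R.
The greatest among these is R.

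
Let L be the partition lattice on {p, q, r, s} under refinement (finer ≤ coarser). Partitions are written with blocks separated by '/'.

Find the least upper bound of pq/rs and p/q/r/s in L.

The join of pq/rs and p/q/r/s merges any blocks that overlap across the partitions, giving pq/rs.

pq/rs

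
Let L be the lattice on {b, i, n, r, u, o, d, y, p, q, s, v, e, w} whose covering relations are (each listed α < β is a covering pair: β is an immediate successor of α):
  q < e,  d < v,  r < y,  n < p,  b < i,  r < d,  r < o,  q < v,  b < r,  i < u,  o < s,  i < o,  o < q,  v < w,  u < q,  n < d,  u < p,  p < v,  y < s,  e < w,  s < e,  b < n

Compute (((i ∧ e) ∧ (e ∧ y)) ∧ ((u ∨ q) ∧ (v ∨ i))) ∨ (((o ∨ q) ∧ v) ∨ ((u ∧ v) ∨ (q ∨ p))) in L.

v

i ∧ e = i
e ∧ y = y
i ∧ y = b
u ∨ q = q
v ∨ i = v
q ∧ v = q
b ∧ q = b
o ∨ q = q
q ∧ v = q
u ∧ v = u
q ∨ p = v
u ∨ v = v
q ∨ v = v
b ∨ v = v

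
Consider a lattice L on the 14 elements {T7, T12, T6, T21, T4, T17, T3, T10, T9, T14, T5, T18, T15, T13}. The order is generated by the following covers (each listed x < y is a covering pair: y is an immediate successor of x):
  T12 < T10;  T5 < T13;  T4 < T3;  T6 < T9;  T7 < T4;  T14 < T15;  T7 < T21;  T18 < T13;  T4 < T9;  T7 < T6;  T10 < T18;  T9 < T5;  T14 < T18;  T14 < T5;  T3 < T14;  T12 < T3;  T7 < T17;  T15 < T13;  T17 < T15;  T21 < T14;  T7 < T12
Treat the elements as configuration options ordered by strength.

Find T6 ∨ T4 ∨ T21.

T5

Common upper bounds of {T6, T4, T21}: T13, T5.
The least among these is T5.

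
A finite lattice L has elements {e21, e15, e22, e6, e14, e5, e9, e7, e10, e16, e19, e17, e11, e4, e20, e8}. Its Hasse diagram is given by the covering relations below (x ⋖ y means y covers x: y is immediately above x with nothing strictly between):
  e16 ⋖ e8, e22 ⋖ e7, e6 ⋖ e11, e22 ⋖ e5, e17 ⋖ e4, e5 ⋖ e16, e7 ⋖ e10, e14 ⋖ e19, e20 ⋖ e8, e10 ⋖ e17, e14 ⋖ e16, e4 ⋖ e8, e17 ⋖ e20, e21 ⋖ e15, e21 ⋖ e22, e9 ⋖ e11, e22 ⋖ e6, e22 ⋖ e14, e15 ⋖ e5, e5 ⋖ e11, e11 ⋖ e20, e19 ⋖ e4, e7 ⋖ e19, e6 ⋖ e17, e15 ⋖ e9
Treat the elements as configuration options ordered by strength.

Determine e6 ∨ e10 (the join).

e17

Common upper bounds of {e6, e10}: e17, e20, e4, e8.
The least among these is e17.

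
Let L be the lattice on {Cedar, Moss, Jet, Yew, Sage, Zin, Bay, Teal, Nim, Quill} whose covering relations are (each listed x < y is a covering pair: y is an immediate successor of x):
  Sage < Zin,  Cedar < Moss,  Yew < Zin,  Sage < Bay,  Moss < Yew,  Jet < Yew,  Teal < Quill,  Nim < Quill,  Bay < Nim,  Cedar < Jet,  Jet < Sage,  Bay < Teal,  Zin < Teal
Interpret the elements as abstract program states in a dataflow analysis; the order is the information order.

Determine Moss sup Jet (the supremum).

Yew

Common upper bounds of {Moss, Jet}: Quill, Teal, Yew, Zin.
The least among these is Yew.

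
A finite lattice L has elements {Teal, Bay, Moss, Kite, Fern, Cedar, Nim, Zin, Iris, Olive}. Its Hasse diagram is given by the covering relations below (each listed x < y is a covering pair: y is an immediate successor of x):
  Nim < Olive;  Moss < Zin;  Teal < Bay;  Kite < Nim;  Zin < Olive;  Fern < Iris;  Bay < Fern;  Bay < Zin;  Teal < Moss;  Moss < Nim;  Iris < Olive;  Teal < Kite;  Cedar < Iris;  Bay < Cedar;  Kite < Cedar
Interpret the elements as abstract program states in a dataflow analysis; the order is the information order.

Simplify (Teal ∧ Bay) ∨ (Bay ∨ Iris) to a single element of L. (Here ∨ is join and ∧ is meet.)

Teal ∧ Bay = Teal
Bay ∨ Iris = Iris
Teal ∨ Iris = Iris

Iris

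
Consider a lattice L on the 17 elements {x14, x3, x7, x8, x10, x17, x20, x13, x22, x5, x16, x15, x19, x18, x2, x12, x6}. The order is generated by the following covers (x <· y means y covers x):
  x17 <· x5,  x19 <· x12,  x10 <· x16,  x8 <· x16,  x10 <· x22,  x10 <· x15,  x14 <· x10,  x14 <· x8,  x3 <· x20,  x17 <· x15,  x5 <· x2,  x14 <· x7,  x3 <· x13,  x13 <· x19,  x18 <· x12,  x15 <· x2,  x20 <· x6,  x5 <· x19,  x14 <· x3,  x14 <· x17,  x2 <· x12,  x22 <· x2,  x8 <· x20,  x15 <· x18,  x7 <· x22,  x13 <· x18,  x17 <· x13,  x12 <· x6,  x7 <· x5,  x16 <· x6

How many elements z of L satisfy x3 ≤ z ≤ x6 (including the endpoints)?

7

The interval [x3, x6] = {x12, x13, x18, x19, x20, x3, x6}, which has 7 elements.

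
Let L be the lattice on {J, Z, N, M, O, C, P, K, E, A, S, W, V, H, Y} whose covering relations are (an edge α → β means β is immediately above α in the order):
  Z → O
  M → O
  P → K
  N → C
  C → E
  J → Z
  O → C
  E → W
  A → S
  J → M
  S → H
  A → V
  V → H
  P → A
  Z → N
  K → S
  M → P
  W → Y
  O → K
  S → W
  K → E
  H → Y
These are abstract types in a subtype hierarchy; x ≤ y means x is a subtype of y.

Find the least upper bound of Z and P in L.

Common upper bounds of {Z, P}: E, H, K, S, W, Y.
The least among these is K.

K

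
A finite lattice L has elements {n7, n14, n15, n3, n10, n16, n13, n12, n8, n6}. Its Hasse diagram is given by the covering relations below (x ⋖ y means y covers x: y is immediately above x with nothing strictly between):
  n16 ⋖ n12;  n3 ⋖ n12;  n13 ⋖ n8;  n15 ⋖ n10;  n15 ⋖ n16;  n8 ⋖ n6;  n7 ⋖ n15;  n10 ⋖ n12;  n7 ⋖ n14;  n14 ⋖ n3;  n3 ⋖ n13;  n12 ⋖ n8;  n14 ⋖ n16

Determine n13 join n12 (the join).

Common upper bounds of {n13, n12}: n6, n8.
The least among these is n8.

n8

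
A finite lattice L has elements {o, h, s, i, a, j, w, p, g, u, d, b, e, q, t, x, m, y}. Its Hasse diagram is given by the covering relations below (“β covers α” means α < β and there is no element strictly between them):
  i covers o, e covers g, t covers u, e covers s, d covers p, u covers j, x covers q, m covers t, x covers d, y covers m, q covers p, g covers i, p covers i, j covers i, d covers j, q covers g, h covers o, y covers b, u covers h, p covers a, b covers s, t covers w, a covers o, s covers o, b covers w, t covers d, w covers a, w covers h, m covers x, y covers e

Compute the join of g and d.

x

Common upper bounds of {g, d}: m, x, y.
The least among these is x.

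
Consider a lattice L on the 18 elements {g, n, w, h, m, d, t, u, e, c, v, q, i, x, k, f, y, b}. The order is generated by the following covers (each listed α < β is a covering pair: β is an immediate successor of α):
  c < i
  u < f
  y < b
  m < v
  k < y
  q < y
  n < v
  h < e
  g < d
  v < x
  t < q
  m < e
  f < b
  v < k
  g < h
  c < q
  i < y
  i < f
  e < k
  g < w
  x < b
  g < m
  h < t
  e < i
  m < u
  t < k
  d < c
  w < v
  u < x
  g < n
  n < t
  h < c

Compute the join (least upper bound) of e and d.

i

Common upper bounds of {e, d}: b, f, i, y.
The least among these is i.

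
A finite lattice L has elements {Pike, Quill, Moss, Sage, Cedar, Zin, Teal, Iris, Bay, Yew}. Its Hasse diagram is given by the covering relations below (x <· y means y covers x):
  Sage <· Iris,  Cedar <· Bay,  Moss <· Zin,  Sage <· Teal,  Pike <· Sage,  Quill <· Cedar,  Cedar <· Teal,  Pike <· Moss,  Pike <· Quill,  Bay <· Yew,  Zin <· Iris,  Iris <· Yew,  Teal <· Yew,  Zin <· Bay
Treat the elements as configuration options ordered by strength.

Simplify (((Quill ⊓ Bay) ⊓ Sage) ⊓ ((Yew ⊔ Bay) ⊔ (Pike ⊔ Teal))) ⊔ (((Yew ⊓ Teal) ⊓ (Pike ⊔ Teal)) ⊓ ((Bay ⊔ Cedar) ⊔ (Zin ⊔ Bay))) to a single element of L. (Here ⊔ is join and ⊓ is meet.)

Quill ∧ Bay = Quill
Quill ∧ Sage = Pike
Yew ∨ Bay = Yew
Pike ∨ Teal = Teal
Yew ∨ Teal = Yew
Pike ∧ Yew = Pike
Yew ∧ Teal = Teal
Pike ∨ Teal = Teal
Teal ∧ Teal = Teal
Bay ∨ Cedar = Bay
Zin ∨ Bay = Bay
Bay ∨ Bay = Bay
Teal ∧ Bay = Cedar
Pike ∨ Cedar = Cedar

Cedar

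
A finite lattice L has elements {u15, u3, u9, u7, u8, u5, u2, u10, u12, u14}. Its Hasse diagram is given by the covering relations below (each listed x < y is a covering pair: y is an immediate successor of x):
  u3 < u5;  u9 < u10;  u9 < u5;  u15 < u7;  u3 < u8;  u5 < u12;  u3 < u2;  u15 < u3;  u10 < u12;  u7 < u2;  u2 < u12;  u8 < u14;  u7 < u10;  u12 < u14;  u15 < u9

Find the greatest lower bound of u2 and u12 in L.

u2

Common lower bounds of {u2, u12}: u15, u2, u3, u7.
The greatest among these is u2.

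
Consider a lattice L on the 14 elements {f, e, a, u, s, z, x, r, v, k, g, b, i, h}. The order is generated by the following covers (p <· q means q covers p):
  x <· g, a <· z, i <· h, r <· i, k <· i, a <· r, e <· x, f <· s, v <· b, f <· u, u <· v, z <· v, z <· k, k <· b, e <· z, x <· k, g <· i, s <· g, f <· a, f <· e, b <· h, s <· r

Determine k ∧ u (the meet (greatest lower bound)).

Common lower bounds of {k, u}: f.
The greatest among these is f.

f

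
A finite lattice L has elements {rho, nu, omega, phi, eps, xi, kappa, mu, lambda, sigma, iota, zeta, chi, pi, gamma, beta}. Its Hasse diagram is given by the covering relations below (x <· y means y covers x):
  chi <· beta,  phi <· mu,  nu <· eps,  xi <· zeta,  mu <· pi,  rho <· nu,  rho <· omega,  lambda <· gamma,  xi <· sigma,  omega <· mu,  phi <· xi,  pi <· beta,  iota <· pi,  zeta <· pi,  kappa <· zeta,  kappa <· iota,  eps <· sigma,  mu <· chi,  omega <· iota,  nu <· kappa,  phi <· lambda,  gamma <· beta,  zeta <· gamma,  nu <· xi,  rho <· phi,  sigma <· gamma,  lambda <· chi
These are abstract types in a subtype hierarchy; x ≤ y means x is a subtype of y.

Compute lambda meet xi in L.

phi

lambda ∧ xi = phi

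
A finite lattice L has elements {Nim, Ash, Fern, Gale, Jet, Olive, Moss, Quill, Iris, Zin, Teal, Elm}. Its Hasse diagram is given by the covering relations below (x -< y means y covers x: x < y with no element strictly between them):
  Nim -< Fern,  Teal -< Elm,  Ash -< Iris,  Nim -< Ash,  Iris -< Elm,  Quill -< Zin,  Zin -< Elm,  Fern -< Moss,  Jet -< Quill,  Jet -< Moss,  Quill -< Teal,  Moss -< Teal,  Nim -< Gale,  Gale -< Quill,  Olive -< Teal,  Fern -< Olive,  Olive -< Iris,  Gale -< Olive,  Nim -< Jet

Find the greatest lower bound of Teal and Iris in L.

Common lower bounds of {Teal, Iris}: Fern, Gale, Nim, Olive.
The greatest among these is Olive.

Olive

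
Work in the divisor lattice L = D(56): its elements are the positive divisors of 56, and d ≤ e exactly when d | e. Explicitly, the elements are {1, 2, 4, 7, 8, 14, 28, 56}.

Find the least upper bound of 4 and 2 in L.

4

In the divisibility order, the join is the least common multiple: lcm(4, 2) = 4.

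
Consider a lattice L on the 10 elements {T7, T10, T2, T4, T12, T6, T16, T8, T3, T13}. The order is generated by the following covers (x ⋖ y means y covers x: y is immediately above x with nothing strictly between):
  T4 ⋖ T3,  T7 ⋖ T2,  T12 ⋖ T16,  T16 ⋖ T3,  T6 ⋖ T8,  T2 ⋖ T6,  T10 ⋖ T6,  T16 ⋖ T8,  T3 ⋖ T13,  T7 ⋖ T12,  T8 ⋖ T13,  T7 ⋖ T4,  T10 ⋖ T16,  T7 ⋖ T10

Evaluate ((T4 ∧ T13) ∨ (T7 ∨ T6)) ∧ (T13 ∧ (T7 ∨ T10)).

T4 ∧ T13 = T4
T7 ∨ T6 = T6
T4 ∨ T6 = T13
T7 ∨ T10 = T10
T13 ∧ T10 = T10
T13 ∧ T10 = T10

T10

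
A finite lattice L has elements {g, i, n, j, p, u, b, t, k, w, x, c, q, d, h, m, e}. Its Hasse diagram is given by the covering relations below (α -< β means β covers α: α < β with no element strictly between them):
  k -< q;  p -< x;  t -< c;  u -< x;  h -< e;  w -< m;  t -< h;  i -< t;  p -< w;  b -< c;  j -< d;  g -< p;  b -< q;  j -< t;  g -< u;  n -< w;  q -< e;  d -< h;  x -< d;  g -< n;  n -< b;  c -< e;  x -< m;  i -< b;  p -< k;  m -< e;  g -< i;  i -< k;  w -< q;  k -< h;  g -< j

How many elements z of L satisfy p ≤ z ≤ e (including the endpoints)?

The interval [p, e] = {d, e, h, k, m, p, q, w, x}, which has 9 elements.

9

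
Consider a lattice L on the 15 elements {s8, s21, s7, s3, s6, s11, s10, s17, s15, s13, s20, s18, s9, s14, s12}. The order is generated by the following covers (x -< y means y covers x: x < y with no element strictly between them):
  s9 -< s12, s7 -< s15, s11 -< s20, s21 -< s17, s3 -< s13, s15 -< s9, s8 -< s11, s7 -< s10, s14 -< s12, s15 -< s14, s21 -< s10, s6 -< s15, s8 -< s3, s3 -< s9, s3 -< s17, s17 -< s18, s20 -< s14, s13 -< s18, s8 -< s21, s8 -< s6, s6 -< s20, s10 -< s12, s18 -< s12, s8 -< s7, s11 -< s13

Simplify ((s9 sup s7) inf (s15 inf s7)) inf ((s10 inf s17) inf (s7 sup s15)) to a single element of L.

s8

s9 ∨ s7 = s9
s15 ∧ s7 = s7
s9 ∧ s7 = s7
s10 ∧ s17 = s21
s7 ∨ s15 = s15
s21 ∧ s15 = s8
s7 ∧ s8 = s8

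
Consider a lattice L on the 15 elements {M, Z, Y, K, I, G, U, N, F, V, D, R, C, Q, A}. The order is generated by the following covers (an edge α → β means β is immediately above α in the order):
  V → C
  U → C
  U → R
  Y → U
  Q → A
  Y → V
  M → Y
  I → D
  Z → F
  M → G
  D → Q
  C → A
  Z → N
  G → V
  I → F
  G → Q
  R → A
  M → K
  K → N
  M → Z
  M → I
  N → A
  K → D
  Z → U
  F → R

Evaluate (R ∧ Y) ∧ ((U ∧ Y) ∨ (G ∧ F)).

Y

R ∧ Y = Y
U ∧ Y = Y
G ∧ F = M
Y ∨ M = Y
Y ∧ Y = Y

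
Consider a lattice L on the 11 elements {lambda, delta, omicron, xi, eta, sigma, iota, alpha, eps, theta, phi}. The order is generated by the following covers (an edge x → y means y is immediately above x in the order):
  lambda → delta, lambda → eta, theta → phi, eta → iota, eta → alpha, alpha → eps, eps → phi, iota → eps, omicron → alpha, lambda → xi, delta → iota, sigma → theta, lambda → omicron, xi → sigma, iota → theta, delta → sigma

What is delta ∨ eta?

Common upper bounds of {delta, eta}: eps, iota, phi, theta.
The least among these is iota.

iota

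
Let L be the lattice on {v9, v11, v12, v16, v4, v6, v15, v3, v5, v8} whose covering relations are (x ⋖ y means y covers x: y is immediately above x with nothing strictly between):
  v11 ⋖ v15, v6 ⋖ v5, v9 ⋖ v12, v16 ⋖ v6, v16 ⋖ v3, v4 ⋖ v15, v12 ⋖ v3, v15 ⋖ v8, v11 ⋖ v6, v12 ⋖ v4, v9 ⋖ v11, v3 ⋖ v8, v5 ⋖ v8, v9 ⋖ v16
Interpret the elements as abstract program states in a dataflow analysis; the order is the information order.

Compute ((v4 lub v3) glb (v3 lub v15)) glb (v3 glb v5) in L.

v16

v4 ∨ v3 = v8
v3 ∨ v15 = v8
v8 ∧ v8 = v8
v3 ∧ v5 = v16
v8 ∧ v16 = v16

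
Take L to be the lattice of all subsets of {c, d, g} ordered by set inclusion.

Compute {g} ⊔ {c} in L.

{c,g}

{g} ∨ {c} = {c,g}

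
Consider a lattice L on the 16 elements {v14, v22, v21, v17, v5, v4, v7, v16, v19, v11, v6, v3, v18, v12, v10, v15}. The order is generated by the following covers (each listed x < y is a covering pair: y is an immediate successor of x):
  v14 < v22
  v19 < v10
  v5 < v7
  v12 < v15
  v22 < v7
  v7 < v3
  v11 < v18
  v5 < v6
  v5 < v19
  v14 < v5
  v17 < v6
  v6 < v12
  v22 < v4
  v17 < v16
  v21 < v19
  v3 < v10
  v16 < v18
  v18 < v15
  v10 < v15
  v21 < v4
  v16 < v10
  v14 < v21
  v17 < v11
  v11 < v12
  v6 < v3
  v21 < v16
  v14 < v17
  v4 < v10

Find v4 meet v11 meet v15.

v14

Common lower bounds of {v4, v11, v15}: v14.
The greatest among these is v14.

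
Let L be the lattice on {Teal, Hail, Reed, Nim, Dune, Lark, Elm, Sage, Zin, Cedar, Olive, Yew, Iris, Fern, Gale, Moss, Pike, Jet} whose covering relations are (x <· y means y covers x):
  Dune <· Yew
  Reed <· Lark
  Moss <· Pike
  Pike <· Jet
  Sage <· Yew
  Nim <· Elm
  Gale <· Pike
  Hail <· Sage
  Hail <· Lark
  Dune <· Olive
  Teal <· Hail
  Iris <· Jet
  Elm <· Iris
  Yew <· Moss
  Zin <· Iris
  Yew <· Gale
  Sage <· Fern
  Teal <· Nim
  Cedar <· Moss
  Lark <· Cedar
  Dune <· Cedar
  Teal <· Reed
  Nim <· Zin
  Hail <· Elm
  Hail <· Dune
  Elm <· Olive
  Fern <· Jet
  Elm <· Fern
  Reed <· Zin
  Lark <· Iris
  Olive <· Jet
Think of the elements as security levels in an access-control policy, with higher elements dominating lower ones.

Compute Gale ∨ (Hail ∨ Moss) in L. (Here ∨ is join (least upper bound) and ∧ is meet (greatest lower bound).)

Hail ∨ Moss = Moss
Gale ∨ Moss = Pike

Pike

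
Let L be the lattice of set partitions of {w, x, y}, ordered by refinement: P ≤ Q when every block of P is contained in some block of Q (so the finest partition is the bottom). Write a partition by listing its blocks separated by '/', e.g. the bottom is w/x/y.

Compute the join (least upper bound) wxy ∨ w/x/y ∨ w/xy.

wxy

Common upper bounds of {wxy, w/x/y, w/xy}: wxy.
The least among these is wxy.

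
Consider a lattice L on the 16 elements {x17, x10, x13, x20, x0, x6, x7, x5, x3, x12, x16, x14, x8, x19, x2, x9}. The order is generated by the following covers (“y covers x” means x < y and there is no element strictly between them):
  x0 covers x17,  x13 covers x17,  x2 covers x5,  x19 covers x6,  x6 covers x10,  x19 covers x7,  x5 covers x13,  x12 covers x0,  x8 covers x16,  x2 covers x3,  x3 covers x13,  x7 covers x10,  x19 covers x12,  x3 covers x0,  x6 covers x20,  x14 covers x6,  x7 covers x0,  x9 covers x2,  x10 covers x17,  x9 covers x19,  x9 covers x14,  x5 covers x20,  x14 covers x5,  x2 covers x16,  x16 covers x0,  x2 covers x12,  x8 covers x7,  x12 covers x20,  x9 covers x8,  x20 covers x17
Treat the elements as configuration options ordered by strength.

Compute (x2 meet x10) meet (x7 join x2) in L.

x2 ∧ x10 = x17
x7 ∨ x2 = x9
x17 ∧ x9 = x17

x17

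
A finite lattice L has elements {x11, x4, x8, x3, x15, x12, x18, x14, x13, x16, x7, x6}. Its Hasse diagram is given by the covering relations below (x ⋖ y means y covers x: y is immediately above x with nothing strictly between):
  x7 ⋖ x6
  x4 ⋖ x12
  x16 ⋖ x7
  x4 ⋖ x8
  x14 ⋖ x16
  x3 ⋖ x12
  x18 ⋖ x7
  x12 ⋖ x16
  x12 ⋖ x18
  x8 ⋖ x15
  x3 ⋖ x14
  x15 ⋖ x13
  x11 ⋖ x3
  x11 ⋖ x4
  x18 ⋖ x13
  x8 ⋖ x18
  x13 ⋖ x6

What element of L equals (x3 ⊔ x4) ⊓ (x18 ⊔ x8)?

x3 ∨ x4 = x12
x18 ∨ x8 = x18
x12 ∧ x18 = x12

x12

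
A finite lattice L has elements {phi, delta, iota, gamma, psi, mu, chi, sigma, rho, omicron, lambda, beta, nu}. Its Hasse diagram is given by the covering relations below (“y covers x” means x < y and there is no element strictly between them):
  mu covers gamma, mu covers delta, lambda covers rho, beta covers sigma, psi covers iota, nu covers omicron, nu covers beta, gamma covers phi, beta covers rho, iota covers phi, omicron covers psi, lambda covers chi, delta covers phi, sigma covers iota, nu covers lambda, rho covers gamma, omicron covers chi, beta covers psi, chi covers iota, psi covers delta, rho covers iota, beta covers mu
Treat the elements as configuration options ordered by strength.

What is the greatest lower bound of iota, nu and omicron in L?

iota

Common lower bounds of {iota, nu, omicron}: iota, phi.
The greatest among these is iota.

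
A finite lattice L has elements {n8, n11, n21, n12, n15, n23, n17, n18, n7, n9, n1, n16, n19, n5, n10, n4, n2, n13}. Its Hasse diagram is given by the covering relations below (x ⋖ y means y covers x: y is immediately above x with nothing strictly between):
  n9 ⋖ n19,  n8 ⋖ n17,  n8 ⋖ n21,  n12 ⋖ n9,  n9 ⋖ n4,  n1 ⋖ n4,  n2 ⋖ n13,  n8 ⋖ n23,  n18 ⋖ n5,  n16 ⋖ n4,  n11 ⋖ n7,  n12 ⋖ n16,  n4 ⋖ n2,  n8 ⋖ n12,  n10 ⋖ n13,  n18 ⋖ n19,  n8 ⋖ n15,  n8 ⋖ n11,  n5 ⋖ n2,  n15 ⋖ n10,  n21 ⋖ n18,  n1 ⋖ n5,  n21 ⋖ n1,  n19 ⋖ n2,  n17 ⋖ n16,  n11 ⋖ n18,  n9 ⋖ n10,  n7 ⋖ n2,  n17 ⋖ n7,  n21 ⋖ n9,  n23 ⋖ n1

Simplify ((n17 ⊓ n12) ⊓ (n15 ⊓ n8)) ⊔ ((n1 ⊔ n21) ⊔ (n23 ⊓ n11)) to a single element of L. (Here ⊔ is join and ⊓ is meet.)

n17 ∧ n12 = n8
n15 ∧ n8 = n8
n8 ∧ n8 = n8
n1 ∨ n21 = n1
n23 ∧ n11 = n8
n1 ∨ n8 = n1
n8 ∨ n1 = n1

n1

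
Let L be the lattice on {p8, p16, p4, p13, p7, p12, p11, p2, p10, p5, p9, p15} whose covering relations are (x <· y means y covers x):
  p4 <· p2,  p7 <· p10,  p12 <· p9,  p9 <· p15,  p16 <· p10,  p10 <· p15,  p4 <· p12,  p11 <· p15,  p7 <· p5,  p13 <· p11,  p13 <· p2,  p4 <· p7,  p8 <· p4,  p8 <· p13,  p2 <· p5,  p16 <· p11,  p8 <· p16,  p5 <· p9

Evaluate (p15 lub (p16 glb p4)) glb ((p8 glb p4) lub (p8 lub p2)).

p2

p16 ∧ p4 = p8
p15 ∨ p8 = p15
p8 ∧ p4 = p8
p8 ∨ p2 = p2
p8 ∨ p2 = p2
p15 ∧ p2 = p2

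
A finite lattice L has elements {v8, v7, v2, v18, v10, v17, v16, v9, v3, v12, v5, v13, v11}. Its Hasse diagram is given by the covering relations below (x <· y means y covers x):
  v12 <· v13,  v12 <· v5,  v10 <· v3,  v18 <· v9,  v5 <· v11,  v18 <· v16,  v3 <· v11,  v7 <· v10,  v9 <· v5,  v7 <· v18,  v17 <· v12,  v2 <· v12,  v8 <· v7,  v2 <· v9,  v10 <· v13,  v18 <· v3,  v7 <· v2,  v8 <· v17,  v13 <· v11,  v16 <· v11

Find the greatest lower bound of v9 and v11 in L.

v9

Common lower bounds of {v9, v11}: v18, v2, v7, v8, v9.
The greatest among these is v9.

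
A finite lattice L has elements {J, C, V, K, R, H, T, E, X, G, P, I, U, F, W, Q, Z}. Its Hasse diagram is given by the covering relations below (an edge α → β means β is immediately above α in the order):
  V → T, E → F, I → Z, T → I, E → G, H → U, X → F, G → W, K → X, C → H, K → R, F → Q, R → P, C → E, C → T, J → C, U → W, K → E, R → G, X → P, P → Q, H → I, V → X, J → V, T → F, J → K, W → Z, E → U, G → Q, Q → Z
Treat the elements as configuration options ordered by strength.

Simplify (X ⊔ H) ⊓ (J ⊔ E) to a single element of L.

E

X ∨ H = Z
J ∨ E = E
Z ∧ E = E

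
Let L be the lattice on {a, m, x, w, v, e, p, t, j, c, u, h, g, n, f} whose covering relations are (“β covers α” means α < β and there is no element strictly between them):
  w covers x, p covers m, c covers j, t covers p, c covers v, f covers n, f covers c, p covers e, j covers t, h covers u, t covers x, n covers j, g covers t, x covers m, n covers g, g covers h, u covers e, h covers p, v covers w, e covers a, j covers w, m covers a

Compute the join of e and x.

Common upper bounds of {e, x}: c, f, g, j, n, t.
The least among these is t.

t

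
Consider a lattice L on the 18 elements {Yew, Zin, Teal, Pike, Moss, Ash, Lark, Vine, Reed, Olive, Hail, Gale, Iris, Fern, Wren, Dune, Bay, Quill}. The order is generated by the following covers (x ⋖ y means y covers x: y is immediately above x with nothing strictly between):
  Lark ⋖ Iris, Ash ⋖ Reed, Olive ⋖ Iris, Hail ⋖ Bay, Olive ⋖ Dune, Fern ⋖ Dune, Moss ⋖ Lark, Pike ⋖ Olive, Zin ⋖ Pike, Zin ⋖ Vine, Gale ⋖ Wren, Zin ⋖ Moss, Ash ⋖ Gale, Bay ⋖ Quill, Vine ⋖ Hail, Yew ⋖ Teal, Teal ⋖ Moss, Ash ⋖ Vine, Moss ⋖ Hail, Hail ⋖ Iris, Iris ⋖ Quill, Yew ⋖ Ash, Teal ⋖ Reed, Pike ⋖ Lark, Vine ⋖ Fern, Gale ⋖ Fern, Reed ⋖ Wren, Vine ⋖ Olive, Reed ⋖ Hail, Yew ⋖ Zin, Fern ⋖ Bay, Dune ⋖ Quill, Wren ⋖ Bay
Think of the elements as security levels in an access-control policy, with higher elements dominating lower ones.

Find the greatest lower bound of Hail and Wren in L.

Reed

Common lower bounds of {Hail, Wren}: Ash, Reed, Teal, Yew.
The greatest among these is Reed.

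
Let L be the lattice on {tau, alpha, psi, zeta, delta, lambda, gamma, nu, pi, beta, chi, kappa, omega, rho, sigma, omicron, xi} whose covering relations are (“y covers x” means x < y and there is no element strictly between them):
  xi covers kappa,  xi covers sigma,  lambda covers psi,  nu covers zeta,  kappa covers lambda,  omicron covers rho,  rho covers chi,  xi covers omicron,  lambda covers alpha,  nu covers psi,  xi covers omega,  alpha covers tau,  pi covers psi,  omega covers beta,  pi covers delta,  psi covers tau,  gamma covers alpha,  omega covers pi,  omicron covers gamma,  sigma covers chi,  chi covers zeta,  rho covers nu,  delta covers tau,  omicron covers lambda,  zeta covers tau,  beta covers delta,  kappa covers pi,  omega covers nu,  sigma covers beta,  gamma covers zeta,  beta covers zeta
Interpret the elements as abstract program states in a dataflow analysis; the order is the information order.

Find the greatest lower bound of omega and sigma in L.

Common lower bounds of {omega, sigma}: beta, delta, tau, zeta.
The greatest among these is beta.

beta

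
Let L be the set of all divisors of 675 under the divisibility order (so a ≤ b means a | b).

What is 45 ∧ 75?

Common lower bounds of {45, 75}: 1, 15, 3, 5.
The greatest among these is 15.

15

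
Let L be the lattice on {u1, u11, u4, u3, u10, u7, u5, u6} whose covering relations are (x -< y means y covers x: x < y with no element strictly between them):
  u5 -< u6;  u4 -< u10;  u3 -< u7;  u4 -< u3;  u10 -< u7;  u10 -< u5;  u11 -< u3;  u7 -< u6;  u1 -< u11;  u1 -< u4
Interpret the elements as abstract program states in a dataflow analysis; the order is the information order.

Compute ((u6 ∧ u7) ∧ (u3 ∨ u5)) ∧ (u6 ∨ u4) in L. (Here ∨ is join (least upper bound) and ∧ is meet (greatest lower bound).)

u7

u6 ∧ u7 = u7
u3 ∨ u5 = u6
u7 ∧ u6 = u7
u6 ∨ u4 = u6
u7 ∧ u6 = u7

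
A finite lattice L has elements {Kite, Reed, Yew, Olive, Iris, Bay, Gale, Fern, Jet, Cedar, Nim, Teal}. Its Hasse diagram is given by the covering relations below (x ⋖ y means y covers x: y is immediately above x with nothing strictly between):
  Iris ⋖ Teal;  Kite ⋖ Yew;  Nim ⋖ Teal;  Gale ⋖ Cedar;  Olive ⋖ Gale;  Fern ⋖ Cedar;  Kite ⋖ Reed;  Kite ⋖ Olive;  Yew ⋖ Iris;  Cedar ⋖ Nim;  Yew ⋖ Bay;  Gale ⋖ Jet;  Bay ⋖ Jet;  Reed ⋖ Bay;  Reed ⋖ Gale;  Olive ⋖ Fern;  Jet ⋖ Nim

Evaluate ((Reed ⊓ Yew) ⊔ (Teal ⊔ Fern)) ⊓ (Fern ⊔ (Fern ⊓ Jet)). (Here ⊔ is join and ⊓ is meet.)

Reed ∧ Yew = Kite
Teal ∨ Fern = Teal
Kite ∨ Teal = Teal
Fern ∧ Jet = Olive
Fern ∨ Olive = Fern
Teal ∧ Fern = Fern

Fern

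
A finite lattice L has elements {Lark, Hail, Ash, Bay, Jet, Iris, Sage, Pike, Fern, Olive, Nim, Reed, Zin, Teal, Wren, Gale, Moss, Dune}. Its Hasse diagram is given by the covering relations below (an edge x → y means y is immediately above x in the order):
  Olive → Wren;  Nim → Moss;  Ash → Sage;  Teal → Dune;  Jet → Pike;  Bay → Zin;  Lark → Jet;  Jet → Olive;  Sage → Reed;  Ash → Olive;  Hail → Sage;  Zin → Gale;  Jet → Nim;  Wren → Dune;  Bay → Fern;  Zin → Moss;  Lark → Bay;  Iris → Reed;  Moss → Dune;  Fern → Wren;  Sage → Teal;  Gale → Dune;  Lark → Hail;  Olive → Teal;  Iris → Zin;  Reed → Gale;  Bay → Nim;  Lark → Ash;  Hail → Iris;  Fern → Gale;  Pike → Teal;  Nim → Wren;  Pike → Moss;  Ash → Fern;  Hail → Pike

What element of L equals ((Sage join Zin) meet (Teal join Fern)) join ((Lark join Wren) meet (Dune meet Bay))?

Sage ∨ Zin = Gale
Teal ∨ Fern = Dune
Gale ∧ Dune = Gale
Lark ∨ Wren = Wren
Dune ∧ Bay = Bay
Wren ∧ Bay = Bay
Gale ∨ Bay = Gale

Gale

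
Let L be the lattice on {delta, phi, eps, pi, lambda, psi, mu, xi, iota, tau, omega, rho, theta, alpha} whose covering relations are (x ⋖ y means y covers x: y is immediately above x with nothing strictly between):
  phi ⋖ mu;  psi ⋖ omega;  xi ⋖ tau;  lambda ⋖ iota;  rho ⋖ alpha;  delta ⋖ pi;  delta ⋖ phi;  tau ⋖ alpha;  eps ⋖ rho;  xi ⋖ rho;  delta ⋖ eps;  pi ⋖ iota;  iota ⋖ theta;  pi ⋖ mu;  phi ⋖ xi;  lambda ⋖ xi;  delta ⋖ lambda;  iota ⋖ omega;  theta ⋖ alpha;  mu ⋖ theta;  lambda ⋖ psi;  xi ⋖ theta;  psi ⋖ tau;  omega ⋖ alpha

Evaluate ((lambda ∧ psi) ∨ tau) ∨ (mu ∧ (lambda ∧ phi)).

lambda ∧ psi = lambda
lambda ∨ tau = tau
lambda ∧ phi = delta
mu ∧ delta = delta
tau ∨ delta = tau

tau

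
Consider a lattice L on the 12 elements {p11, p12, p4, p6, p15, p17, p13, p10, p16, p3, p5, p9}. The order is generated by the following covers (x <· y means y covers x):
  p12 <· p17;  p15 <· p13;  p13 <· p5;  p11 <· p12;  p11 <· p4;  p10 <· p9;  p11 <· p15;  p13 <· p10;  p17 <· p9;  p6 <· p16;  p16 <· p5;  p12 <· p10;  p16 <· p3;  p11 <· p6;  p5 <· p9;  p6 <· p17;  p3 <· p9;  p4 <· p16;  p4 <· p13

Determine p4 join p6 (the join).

Common upper bounds of {p4, p6}: p16, p3, p5, p9.
The least among these is p16.

p16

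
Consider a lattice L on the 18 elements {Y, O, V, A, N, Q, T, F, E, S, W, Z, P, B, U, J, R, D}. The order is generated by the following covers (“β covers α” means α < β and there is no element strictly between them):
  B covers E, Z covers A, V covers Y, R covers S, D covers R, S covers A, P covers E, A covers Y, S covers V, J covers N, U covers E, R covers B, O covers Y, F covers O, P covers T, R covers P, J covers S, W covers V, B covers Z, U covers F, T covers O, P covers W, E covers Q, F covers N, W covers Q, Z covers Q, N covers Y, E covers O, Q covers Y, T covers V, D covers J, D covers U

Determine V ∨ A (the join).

Common upper bounds of {V, A}: D, J, R, S.
The least among these is S.

S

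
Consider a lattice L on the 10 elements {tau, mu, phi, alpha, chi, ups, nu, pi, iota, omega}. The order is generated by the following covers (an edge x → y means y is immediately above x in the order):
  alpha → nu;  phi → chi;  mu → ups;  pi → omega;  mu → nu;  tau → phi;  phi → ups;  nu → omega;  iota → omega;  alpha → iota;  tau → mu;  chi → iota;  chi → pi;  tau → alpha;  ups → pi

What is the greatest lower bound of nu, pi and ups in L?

mu

Common lower bounds of {nu, pi, ups}: mu, tau.
The greatest among these is mu.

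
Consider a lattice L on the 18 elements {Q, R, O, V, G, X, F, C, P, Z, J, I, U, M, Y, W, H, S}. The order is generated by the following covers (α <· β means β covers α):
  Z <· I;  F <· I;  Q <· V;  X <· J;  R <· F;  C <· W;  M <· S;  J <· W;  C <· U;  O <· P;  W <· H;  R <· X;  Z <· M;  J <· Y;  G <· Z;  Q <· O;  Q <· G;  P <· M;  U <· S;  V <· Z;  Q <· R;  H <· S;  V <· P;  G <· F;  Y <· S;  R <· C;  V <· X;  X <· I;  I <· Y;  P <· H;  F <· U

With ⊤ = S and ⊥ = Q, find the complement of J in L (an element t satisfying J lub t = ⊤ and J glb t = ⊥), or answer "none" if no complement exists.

For every candidate t, either J ∨ t ≠ S or J ∧ t ≠ Q; no complement exists.

none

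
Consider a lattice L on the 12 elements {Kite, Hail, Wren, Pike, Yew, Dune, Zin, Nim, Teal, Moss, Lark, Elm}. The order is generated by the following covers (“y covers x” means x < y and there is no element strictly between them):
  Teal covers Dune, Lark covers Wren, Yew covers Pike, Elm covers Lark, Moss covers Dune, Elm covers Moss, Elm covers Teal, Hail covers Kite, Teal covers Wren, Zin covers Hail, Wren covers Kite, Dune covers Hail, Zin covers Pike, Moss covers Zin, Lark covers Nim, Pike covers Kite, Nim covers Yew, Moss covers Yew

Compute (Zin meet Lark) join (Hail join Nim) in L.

Zin ∧ Lark = Pike
Hail ∨ Nim = Elm
Pike ∨ Elm = Elm

Elm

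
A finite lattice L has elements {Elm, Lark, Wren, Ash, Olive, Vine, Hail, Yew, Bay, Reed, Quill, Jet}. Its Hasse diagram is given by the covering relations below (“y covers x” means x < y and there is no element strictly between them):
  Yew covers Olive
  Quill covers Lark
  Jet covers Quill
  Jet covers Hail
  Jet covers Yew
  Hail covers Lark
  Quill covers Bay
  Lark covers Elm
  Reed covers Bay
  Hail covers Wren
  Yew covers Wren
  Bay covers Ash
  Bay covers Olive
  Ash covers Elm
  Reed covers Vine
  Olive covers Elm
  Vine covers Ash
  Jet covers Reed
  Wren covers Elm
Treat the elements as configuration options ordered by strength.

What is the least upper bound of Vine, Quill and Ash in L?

Common upper bounds of {Vine, Quill, Ash}: Jet.
The least among these is Jet.

Jet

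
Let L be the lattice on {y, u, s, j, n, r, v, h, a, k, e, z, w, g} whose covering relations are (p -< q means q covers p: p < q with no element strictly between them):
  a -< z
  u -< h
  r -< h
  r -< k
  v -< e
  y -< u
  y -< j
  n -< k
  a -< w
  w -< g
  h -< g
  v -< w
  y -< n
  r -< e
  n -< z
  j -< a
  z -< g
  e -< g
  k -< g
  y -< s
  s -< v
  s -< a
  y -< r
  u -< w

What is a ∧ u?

y

Common lower bounds of {a, u}: y.
The greatest among these is y.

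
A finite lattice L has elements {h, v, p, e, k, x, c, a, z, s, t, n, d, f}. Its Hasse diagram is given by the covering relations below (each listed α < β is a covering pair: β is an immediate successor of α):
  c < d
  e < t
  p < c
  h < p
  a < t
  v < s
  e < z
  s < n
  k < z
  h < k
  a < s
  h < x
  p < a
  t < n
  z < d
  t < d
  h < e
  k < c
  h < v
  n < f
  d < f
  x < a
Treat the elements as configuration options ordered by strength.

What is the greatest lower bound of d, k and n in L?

Common lower bounds of {d, k, n}: h.
The greatest among these is h.

h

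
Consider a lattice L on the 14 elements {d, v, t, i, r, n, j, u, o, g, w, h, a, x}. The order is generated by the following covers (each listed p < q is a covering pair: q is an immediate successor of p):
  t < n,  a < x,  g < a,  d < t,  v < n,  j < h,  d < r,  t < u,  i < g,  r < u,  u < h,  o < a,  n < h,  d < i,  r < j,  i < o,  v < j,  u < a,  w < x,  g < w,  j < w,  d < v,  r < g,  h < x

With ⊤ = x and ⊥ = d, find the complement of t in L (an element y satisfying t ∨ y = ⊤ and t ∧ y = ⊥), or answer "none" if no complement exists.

w

Need y with t ∨ y = x and t ∧ y = d.
Checking each element gives: w.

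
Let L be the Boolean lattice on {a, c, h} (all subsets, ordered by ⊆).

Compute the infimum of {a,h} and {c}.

Under ⊆, meet is intersection: {a,h} ∩ {c} = ∅.

∅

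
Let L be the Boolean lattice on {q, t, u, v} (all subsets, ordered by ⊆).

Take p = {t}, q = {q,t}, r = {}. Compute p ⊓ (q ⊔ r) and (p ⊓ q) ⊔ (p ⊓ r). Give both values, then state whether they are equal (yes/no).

{t}; {t}; yes

q ⊔ r = {q,t}, so p ⊓ (q ⊔ r) = {t} ⊓ {q,t} = {t}.
p ⊓ q = {t} and p ⊓ r = {}, so (p ⊓ q) ⊔ (p ⊓ r) = {t} ⊔ {} = {t}.
Equal: yes.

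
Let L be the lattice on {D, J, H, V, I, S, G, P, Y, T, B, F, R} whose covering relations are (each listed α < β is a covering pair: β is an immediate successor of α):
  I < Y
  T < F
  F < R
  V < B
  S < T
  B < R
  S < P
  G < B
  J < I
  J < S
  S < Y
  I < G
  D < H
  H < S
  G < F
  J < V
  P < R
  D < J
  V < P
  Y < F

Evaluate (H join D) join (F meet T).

T

H ∨ D = H
F ∧ T = T
H ∨ T = T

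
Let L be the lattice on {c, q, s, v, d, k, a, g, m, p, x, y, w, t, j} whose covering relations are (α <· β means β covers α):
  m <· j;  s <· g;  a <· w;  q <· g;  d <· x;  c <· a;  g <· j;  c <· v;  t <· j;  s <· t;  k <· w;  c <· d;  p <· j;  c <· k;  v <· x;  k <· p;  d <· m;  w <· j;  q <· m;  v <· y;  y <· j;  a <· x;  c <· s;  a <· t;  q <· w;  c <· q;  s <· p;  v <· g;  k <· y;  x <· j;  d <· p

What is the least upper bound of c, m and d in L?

m

Common upper bounds of {c, m, d}: j, m.
The least among these is m.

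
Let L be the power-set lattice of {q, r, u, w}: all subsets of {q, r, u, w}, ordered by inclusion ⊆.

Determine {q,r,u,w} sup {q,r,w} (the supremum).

Under ⊆, join is union: {q,r,u,w} ∪ {q,r,w} = {q,r,u,w}.

{q,r,u,w}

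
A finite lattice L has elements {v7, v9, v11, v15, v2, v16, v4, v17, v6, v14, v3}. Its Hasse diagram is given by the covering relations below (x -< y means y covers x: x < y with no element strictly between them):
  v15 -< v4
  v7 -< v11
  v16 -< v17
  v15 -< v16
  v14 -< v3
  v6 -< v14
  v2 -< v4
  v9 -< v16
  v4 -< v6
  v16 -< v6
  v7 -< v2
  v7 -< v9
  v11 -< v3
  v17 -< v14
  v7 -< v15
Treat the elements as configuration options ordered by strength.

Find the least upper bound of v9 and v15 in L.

Common upper bounds of {v9, v15}: v14, v16, v17, v3, v6.
The least among these is v16.

v16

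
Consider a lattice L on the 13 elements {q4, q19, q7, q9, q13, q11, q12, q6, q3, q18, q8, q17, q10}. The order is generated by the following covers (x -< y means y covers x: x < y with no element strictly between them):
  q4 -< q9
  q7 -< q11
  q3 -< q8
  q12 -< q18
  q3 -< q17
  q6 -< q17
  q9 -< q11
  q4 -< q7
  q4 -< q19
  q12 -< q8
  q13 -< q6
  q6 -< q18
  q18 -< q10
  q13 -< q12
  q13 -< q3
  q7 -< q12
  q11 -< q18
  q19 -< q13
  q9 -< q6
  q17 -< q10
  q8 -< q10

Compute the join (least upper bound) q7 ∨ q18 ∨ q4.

Common upper bounds of {q7, q18, q4}: q10, q18.
The least among these is q18.

q18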